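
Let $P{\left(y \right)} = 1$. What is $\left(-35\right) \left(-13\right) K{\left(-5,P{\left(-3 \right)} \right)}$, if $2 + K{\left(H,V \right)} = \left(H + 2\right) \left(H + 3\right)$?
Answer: $1820$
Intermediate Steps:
$K{\left(H,V \right)} = -2 + \left(2 + H\right) \left(3 + H\right)$ ($K{\left(H,V \right)} = -2 + \left(H + 2\right) \left(H + 3\right) = -2 + \left(2 + H\right) \left(3 + H\right)$)
$\left(-35\right) \left(-13\right) K{\left(-5,P{\left(-3 \right)} \right)} = \left(-35\right) \left(-13\right) \left(4 + \left(-5\right)^{2} + 5 \left(-5\right)\right) = 455 \left(4 + 25 - 25\right) = 455 \cdot 4 = 1820$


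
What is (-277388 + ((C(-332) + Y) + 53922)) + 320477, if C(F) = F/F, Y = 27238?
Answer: 124250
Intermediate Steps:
C(F) = 1
(-277388 + ((C(-332) + Y) + 53922)) + 320477 = (-277388 + ((1 + 27238) + 53922)) + 320477 = (-277388 + (27239 + 53922)) + 320477 = (-277388 + 81161) + 320477 = -196227 + 320477 = 124250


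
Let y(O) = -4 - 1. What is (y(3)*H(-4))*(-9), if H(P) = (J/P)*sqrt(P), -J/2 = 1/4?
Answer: 45*I/4 ≈ 11.25*I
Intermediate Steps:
J = -1/2 (J = -2/4 = -2*1/4 = -1/2 ≈ -0.50000)
y(O) = -5
H(P) = -1/(2*sqrt(P)) (H(P) = (-1/(2*P))*sqrt(P) = -1/(2*sqrt(P)))
(y(3)*H(-4))*(-9) = -(-5)/(2*sqrt(-4))*(-9) = -(-5)*(-I/2)/2*(-9) = -5*I/4*(-9) = 45*I/4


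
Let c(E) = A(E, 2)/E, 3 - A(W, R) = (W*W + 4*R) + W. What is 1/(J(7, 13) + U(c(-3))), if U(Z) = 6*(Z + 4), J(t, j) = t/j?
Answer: 13/605 ≈ 0.021488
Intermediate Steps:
A(W, R) = 3 - W - W**2 - 4*R (A(W, R) = 3 - ((W*W + 4*R) + W) = 3 - ((W**2 + 4*R) + W) = 3 - (W + W**2 + 4*R) = 3 + (-W - W**2 - 4*R) = 3 - W - W**2 - 4*R)
c(E) = (-5 - E - E**2)/E (c(E) = (3 - E - E**2 - 4*2)/E = (3 - E - E**2 - 8)/E = (-5 - E - E**2)/E)
U(Z) = 24 + 6*Z (U(Z) = 6*(4 + Z) = 24 + 6*Z)
1/(J(7, 13) + U(c(-3))) = 1/(7/13 + (24 + 6*(-1 - 1*(-3) - 5/(-3)))) = 1/(7*(1/13) + (24 + 6*(-1 + 3 - 5*(-1/3)))) = 1/(7/13 + (24 + 6*(-1 + 3 + 5/3))) = 1/(7/13 + (24 + 6*(11/3))) = 1/(7/13 + (24 + 22)) = 1/(7/13 + 46) = 1/(605/13) = 13/605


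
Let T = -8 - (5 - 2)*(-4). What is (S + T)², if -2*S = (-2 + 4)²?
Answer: 4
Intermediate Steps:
S = -2 (S = -(-2 + 4)²/2 = -½*2² = -½*4 = -2)
T = 4 (T = -8 - 3*(-4) = -8 - 1*(-12) = -8 + 12 = 4)
(S + T)² = (-2 + 4)² = 2² = 4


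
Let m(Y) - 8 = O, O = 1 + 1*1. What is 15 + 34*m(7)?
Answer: 355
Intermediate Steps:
O = 2 (O = 1 + 1 = 2)
m(Y) = 10 (m(Y) = 8 + 2 = 10)
15 + 34*m(7) = 15 + 34*10 = 15 + 340 = 355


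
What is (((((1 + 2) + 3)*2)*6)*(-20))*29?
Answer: -41760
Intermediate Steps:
(((((1 + 2) + 3)*2)*6)*(-20))*29 = ((((3 + 3)*2)*6)*(-20))*29 = (((6*2)*6)*(-20))*29 = ((12*6)*(-20))*29 = (72*(-20))*29 = -1440*29 = -41760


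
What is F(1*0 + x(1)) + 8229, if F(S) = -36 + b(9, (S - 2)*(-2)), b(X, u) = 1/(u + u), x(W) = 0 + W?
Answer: 32773/4 ≈ 8193.3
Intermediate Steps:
x(W) = W
b(X, u) = 1/(2*u)
F(S) = -36 + 1/(2*(4 - 2*S)) (F(S) = -36 + 1/(2*(((S - 2)*(-2)))) = -36 + 1/(2*(((-2 + S)*(-2)))) = -36 + 1/(2*(4 - 2*S)))
F(1*0 + x(1)) + 8229 = (287 - 144*(1*0 + 1))/(4*(-2 + (1*0 + 1))) + 8229 = (287 - 144*(0 + 1))/(4*(-2 + (0 + 1))) + 8229 = (287 - 144*1)/(4*(-2 + 1)) + 8229 = (1/4)*(287 - 144)/(-1) + 8229 = (1/4)*(-1)*143 + 8229 = -143/4 + 8229 = 32773/4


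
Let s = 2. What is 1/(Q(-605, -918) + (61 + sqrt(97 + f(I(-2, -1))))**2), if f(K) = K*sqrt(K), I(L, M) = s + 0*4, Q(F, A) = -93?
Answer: -1/(93 - (61 + sqrt(97 + 2*sqrt(2)))**2) ≈ 0.00020215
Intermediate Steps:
I(L, M) = 2 (I(L, M) = 2 + 0*4 = 2 + 0 = 2)
f(K) = K**(3/2)
1/(Q(-605, -918) + (61 + sqrt(97 + f(I(-2, -1))))**2) = 1/(-93 + (61 + sqrt(97 + 2**(3/2)))**2) = 1/(-93 + (61 + sqrt(97 + 2*sqrt(2)))**2)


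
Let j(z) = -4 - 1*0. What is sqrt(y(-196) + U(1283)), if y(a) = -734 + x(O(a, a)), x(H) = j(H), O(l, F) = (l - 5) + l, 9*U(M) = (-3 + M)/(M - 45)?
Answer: I*sqrt(2544559202)/1857 ≈ 27.164*I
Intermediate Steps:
U(M) = (-3 + M)/(9*(-45 + M)) (U(M) = ((-3 + M)/(M - 45))/9 = ((-3 + M)/(-45 + M))/9 = (-3 + M)/(9*(-45 + M)))
j(z) = -4 (j(z) = -4 + 0 = -4)
O(l, F) = -5 + 2*l (O(l, F) = (-5 + l) + l = -5 + 2*l)
x(H) = -4
y(a) = -738 (y(a) = -734 - 4 = -738)
sqrt(y(-196) + U(1283)) = sqrt(-738 + (-3 + 1283)/(9*(-45 + 1283))) = sqrt(-738 + (1/9)*1280/1238) = sqrt(-738 + (1/9)*(1/1238)*1280) = sqrt(-738 + 640/5571) = sqrt(-4110758/5571) = I*sqrt(2544559202)/1857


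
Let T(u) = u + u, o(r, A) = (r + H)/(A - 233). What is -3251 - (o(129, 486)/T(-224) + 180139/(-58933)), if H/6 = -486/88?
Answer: -68185189982185/20993348992 ≈ -3247.9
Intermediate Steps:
H = -729/22 (H = 6*(-486/88) = 6*(-486*1/88) = 6*(-243/44) = -729/22 ≈ -33.136)
o(r, A) = (-729/22 + r)/(-233 + A) (o(r, A) = (r - 729/22)/(A - 233) = (-729/22 + r)/(-233 + A))
T(u) = 2*u
-3251 - (o(129, 486)/T(-224) + 180139/(-58933)) = -3251 - (((-729/22 + 129)/(-233 + 486))/((2*(-224))) + 180139/(-58933)) = -3251 - (((2109/22)/253)/(-448) + 180139*(-1/58933)) = -3251 - (((1/253)*(2109/22))*(-1/448) - 180139/58933) = -3251 - ((2109/5566)*(-1/448) - 180139/58933) = -3251 - (-2109/2493568 - 180139/58933) = -3251 - 1*(-64187590807/20993348992) = -3251 + 64187590807/20993348992 = -68185189982185/20993348992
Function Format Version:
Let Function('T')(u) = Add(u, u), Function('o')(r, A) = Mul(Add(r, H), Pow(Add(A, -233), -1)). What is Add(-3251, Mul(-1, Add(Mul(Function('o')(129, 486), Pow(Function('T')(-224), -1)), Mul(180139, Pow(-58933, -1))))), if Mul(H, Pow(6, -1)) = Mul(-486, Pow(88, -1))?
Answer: Rational(-68185189982185, 20993348992) ≈ -3247.9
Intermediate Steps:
H = Rational(-729, 22) (H = Mul(6, Mul(-486, Pow(88, -1))) = Mul(6, Mul(-486, Rational(1, 88))) = Mul(6, Rational(-243, 44)) = Rational(-729, 22) ≈ -33.136)
Function('o')(r, A) = Mul(Pow(Add(-233, A), -1), Add(Rational(-729, 22), r)) (Function('o')(r, A) = Mul(Add(r, Rational(-729, 22)), Pow(Add(A, -233), -1)) = Mul(Add(Rational(-729, 22), r), Pow(Add(-233, A), -1)) = Mul(Pow(Add(-233, A), -1), Add(Rational(-729, 22), r)))
Function('T')(u) = Mul(2, u)
Add(-3251, Mul(-1, Add(Mul(Function('o')(129, 486), Pow(Function('T')(-224), -1)), Mul(180139, Pow(-58933, -1))))) = Add(-3251, Mul(-1, Add(Mul(Mul(Pow(Add(-233, 486), -1), Add(Rational(-729, 22), 129)), Pow(Mul(2, -224), -1)), Mul(180139, Pow(-58933, -1))))) = Add(-3251, Mul(-1, Add(Mul(Mul(Pow(253, -1), Rational(2109, 22)), Pow(-448, -1)), Mul(180139, Rational(-1, 58933))))) = Add(-3251, Mul(-1, Add(Mul(Mul(Rational(1, 253), Rational(2109, 22)), Rational(-1, 448)), Rational(-180139, 58933)))) = Add(-3251, Mul(-1, Add(Mul(Rational(2109, 5566), Rational(-1, 448)), Rational(-180139, 58933)))) = Add(-3251, Mul(-1, Add(Rational(-2109, 2493568), Rational(-180139, 58933)))) = Add(-3251, Mul(-1, Rational(-64187590807, 20993348992))) = Add(-3251, Rational(64187590807, 20993348992)) = Rational(-68185189982185, 20993348992)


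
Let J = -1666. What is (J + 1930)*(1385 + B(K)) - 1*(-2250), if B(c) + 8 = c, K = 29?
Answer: 373434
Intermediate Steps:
B(c) = -8 + c
(J + 1930)*(1385 + B(K)) - 1*(-2250) = (-1666 + 1930)*(1385 + (-8 + 29)) - 1*(-2250) = 264*(1385 + 21) + 2250 = 264*1406 + 2250 = 371184 + 2250 = 373434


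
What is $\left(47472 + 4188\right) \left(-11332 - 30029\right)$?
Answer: $-2136709260$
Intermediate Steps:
$\left(47472 + 4188\right) \left(-11332 - 30029\right) = 51660 \left(-41361\right) = -2136709260$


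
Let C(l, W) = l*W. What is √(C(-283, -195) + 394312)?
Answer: √449497 ≈ 670.45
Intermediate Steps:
C(l, W) = W*l
√(C(-283, -195) + 394312) = √(-195*(-283) + 394312) = √(55185 + 394312) = √449497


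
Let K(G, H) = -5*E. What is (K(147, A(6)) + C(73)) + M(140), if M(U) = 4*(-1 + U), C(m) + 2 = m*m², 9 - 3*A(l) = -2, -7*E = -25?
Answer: 2726872/7 ≈ 3.8955e+5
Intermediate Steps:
E = 25/7 (E = -⅐*(-25) = 25/7 ≈ 3.5714)
A(l) = 11/3 (A(l) = 3 - ⅓*(-2) = 3 + ⅔ = 11/3)
C(m) = -2 + m³ (C(m) = -2 + m*m² = -2 + m³)
K(G, H) = -125/7 (K(G, H) = -5*25/7 = -125/7)
M(U) = -4 + 4*U
(K(147, A(6)) + C(73)) + M(140) = (-125/7 + (-2 + 73³)) + (-4 + 4*140) = (-125/7 + (-2 + 389017)) + (-4 + 560) = (-125/7 + 389015) + 556 = 2722980/7 + 556 = 2726872/7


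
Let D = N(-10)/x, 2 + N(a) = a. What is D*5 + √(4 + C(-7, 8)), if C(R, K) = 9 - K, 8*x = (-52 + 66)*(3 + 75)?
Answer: -40/91 + √5 ≈ 1.7965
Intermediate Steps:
x = 273/2 (x = ((-52 + 66)*(3 + 75))/8 = (14*78)/8 = (⅛)*1092 = 273/2 ≈ 136.50)
N(a) = -2 + a
D = -8/91 (D = (-2 - 10)/(273/2) = -12*2/273 = -8/91 ≈ -0.087912)
D*5 + √(4 + C(-7, 8)) = -8/91*5 + √(4 + (9 - 1*8)) = -40/91 + √(4 + (9 - 8)) = -40/91 + √(4 + 1) = -40/91 + √5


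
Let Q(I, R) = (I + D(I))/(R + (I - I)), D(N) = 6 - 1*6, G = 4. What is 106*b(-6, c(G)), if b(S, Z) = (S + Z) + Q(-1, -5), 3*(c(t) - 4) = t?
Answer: -742/15 ≈ -49.467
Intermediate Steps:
D(N) = 0 (D(N) = 6 - 6 = 0)
Q(I, R) = I/R (Q(I, R) = (I + 0)/(R + (I - I)) = I/(R + 0) = I/R)
c(t) = 4 + t/3
b(S, Z) = ⅕ + S + Z (b(S, Z) = (S + Z) - 1/(-5) = (S + Z) - 1*(-⅕) = (S + Z) + ⅕ = ⅕ + S + Z)
106*b(-6, c(G)) = 106*(⅕ - 6 + (4 + (⅓)*4)) = 106*(⅕ - 6 + (4 + 4/3)) = 106*(⅕ - 6 + 16/3) = 106*(-7/15) = -742/15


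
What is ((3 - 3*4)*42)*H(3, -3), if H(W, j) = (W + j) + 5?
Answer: -1890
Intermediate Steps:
H(W, j) = 5 + W + j
((3 - 3*4)*42)*H(3, -3) = ((3 - 3*4)*42)*(5 + 3 - 3) = ((3 - 12)*42)*5 = -9*42*5 = -378*5 = -1890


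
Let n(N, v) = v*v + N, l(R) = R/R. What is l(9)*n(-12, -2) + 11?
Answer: 3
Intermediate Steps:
l(R) = 1
n(N, v) = N + v² (n(N, v) = v² + N = N + v²)
l(9)*n(-12, -2) + 11 = 1*(-12 + (-2)²) + 11 = 1*(-12 + 4) + 11 = 1*(-8) + 11 = -8 + 11 = 3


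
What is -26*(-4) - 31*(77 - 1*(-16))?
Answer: -2779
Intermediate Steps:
-26*(-4) - 31*(77 - 1*(-16)) = 104 - 31*(77 + 16) = 104 - 31*93 = 104 - 2883 = -2779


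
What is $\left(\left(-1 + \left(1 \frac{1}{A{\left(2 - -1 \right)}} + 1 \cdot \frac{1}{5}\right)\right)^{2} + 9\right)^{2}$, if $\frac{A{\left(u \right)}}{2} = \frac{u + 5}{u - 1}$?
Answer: $\frac{228886641}{2560000} \approx 89.409$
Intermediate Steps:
$A{\left(u \right)} = \frac{2 \left(5 + u\right)}{-1 + u}$ ($A{\left(u \right)} = 2 \frac{u + 5}{u - 1} = 2 \frac{5 + u}{-1 + u} = \frac{2 \left(5 + u\right)}{-1 + u}$)
$\left(\left(-1 + \left(1 \frac{1}{A{\left(2 - -1 \right)}} + 1 \cdot \frac{1}{5}\right)\right)^{2} + 9\right)^{2} = \left(\left(-1 + \left(1 \frac{1}{2 \frac{1}{-1 + \left(2 - -1\right)} \left(5 + \left(2 - -1\right)\right)} + 1 \cdot \frac{1}{5}\right)\right)^{2} + 9\right)^{2} = \left(\left(-1 + \left(1 \frac{1}{2 \frac{1}{-1 + \left(2 + 1\right)} \left(5 + \left(2 + 1\right)\right)} + 1 \cdot \frac{1}{5}\right)\right)^{2} + 9\right)^{2} = \left(\left(-1 + \left(1 \frac{1}{2 \frac{1}{-1 + 3} \left(5 + 3\right)} + \frac{1}{5}\right)\right)^{2} + 9\right)^{2} = \left(\left(-1 + \left(1 \frac{1}{2 \cdot \frac{1}{2} \cdot 8} + \frac{1}{5}\right)\right)^{2} + 9\right)^{2} = \left(\left(-1 + \left(1 \cdot \frac{1}{8} + \frac{1}{5}\right)\right)^{2} + 9\right)^{2} = \left(\left(-1 + \left(\frac{1}{8} + \frac{1}{5}\right)\right)^{2} + 9\right)^{2} = \left(\left(-1 + \frac{13}{40}\right)^{2} + 9\right)^{2} = \left(\left(- \frac{27}{40}\right)^{2} + 9\right)^{2} = \left(\frac{729}{1600} + 9\right)^{2} = \left(\frac{15129}{1600}\right)^{2} = \frac{228886641}{2560000}$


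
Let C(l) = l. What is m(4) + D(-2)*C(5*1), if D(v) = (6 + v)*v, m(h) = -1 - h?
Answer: -45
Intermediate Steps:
D(v) = v*(6 + v)
m(4) + D(-2)*C(5*1) = (-1 - 1*4) + (-2*(6 - 2))*(5*1) = (-1 - 4) - 2*4*5 = -5 - 8*5 = -5 - 40 = -45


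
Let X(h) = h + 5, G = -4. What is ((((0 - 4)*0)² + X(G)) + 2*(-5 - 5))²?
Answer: 361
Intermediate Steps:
X(h) = 5 + h
((((0 - 4)*0)² + X(G)) + 2*(-5 - 5))² = ((((0 - 4)*0)² + (5 - 4)) + 2*(-5 - 5))² = (((-4*0)² + 1) + 2*(-10))² = ((0² + 1) - 20)² = ((0 + 1) - 20)² = (1 - 20)² = (-19)² = 361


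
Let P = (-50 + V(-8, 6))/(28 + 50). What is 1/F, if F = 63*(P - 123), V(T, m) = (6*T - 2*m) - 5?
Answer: -26/203889 ≈ -0.00012752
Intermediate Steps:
V(T, m) = -5 - 2*m + 6*T (V(T, m) = (-2*m + 6*T) - 5 = -5 - 2*m + 6*T)
P = -115/78 (P = (-50 + (-5 - 2*6 + 6*(-8)))/(28 + 50) = (-50 + (-5 - 12 - 48))/78 = (-50 - 65)*(1/78) = -115*1/78 = -115/78 ≈ -1.4744)
F = -203889/26 (F = 63*(-115/78 - 123) = 63*(-9709/78) = -203889/26 ≈ -7841.9)
1/F = 1/(-203889/26) = -26/203889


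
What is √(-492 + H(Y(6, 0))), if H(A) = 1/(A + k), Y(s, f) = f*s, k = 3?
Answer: 5*I*√177/3 ≈ 22.174*I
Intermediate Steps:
H(A) = 1/(3 + A) (H(A) = 1/(A + 3) = 1/(3 + A))
√(-492 + H(Y(6, 0))) = √(-492 + 1/(3 + 0*6)) = √(-492 + 1/(3 + 0)) = √(-492 + 1/3) = √(-492 + ⅓) = √(-1475/3) = 5*I*√177/3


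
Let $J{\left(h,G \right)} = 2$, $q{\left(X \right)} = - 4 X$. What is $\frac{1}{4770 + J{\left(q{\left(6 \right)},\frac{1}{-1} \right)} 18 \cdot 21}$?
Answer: $\frac{1}{5526} \approx 0.00018096$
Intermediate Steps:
$\frac{1}{4770 + J{\left(q{\left(6 \right)},\frac{1}{-1} \right)} 18 \cdot 21} = \frac{1}{4770 + 2 \cdot 18 \cdot 21} = \frac{1}{4770 + 36 \cdot 21} = \frac{1}{4770 + 756} = \frac{1}{5526}$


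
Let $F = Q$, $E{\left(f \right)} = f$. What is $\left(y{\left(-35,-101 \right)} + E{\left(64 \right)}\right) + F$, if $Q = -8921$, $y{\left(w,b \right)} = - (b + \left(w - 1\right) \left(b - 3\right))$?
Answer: $-12500$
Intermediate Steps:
$y{\left(w,b \right)} = - b - \left(-1 + w\right) \left(-3 + b\right)$ ($y{\left(w,b \right)} = - (b + \left(-1 + w\right) \left(-3 + b\right)) = - b - \left(-1 + w\right) \left(-3 + b\right)$)
$F = -8921$
$\left(y{\left(-35,-101 \right)} + E{\left(64 \right)}\right) + F = \left(\left(-3 + 3 \left(-35\right) - \left(-101\right) \left(-35\right)\right) + 64\right) - 8921 = \left(\left(-3 - 105 - 3535\right) + 64\right) - 8921 = \left(-3643 + 64\right) - 8921 = -3579 - 8921 = -12500$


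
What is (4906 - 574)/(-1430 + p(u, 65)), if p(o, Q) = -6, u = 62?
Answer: -1083/359 ≈ -3.0167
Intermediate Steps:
(4906 - 574)/(-1430 + p(u, 65)) = (4906 - 574)/(-1430 - 6) = 4332/(-1436) = 4332*(-1/1436) = -1083/359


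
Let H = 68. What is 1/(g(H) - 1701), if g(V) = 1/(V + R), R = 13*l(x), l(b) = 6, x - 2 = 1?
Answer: -146/248345 ≈ -0.00058789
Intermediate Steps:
x = 3 (x = 2 + 1 = 3)
R = 78 (R = 13*6 = 78)
g(V) = 1/(78 + V) (g(V) = 1/(V + 78) = 1/(78 + V))
1/(g(H) - 1701) = 1/(1/(78 + 68) - 1701) = 1/(1/146 - 1701) = 1/(-248345/146) = -146/248345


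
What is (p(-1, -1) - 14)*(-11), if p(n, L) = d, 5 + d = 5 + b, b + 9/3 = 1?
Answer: 176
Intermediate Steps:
b = -2 (b = -3 + 1 = -2)
d = -2 (d = -5 + (5 - 2) = -5 + 3 = -2)
p(n, L) = -2
(p(-1, -1) - 14)*(-11) = (-2 - 14)*(-11) = -16*(-11) = 176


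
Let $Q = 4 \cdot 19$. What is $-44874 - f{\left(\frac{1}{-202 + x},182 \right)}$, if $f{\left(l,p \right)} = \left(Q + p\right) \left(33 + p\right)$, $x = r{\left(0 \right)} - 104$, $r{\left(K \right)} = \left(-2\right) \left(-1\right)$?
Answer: $-100344$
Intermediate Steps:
$r{\left(K \right)} = 2$
$Q = 76$
$x = -102$ ($x = 2 - 104 = -102$)
$f{\left(l,p \right)} = \left(33 + p\right) \left(76 + p\right)$ ($f{\left(l,p \right)} = \left(76 + p\right) \left(33 + p\right) = \left(33 + p\right) \left(76 + p\right)$)
$-44874 - f{\left(\frac{1}{-202 + x},182 \right)} = -44874 - \left(2508 + 182^{2} + 109 \cdot 182\right) = -44874 - \left(2508 + 33124 + 19838\right) = -44874 - 55470 = -100344$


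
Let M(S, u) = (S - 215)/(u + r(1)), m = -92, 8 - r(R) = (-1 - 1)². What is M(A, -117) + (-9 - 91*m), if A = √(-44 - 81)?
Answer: 945234/113 - 5*I*√5/113 ≈ 8364.9 - 0.098941*I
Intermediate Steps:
A = 5*I*√5 (A = √(-125) = 5*I*√5 ≈ 11.18*I)
r(R) = 4 (r(R) = 8 - (-1 - 1)² = 8 - 1*(-2)² = 8 - 1*4 = 8 - 4 = 4)
M(S, u) = (-215 + S)/(4 + u) (M(S, u) = (S - 215)/(u + 4) = (-215 + S)/(4 + u))
M(A, -117) + (-9 - 91*m) = (-215 + 5*I*√5)/(4 - 117) + (-9 - 91*(-92)) = (-215 + 5*I*√5)/(-113) + (-9 + 8372) = -(-215 + 5*I*√5)/113 + 8363 = (215/113 - 5*I*√5/113) + 8363 = 945234/113 - 5*I*√5/113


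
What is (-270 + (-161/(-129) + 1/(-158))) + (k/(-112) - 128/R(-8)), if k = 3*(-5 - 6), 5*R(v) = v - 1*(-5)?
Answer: -20975091/380464 ≈ -55.130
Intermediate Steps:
R(v) = 1 + v/5 (R(v) = (v - 1*(-5))/5 = (v + 5)/5 = (5 + v)/5 = 1 + v/5)
k = -33 (k = 3*(-11) = -33)
(-270 + (-161/(-129) + 1/(-158))) + (k/(-112) - 128/R(-8)) = (-270 + (-161/(-129) + 1/(-158))) + (-33/(-112) - 128/(1 + (⅕)*(-8))) = (-270 + (-161*(-1/129) + 1*(-1/158))) + (-33*(-1/112) - 128/(1 - 8/5)) = (-270 + (161/129 - 1/158)) + (33/112 - 128/(-⅗)) = (-270 + 25309/20382) + (33/112 - 128*(-5/3)) = -5477831/20382 + (33/112 + 640/3) = -5477831/20382 + 71779/336 = -20975091/380464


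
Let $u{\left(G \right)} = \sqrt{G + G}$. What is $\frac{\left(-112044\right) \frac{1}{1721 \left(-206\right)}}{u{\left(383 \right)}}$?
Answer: $\frac{28011 \sqrt{766}}{67891729} \approx 0.011419$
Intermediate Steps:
$u{\left(G \right)} = \sqrt{2} \sqrt{G}$ ($u{\left(G \right)} = \sqrt{2 G} = \sqrt{2} \sqrt{G}$)
$\frac{\left(-112044\right) \frac{1}{1721 \left(-206\right)}}{u{\left(383 \right)}} = \frac{\left(-112044\right) \frac{1}{1721 \left(-206\right)}}{\sqrt{2} \sqrt{383}} = \frac{\left(-112044\right) \frac{1}{-354526}}{\sqrt{766}} = \left(-112044\right) \left(- \frac{1}{354526}\right) \frac{\sqrt{766}}{766} = \frac{56022 \frac{\sqrt{766}}{766}}{177263} = \frac{28011 \sqrt{766}}{67891729}$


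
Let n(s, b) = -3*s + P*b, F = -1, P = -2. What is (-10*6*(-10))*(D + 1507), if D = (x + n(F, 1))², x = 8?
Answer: 952800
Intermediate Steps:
n(s, b) = -3*s - 2*b
D = 81 (D = (8 + (-3*(-1) - 2*1))² = (8 + (3 - 2))² = (8 + 1)² = 9² = 81)
(-10*6*(-10))*(D + 1507) = (-10*6*(-10))*(81 + 1507) = -60*(-10)*1588 = 600*1588 = 952800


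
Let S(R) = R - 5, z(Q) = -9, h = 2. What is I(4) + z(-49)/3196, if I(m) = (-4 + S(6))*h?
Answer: -19185/3196 ≈ -6.0028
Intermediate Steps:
S(R) = -5 + R
I(m) = -6 (I(m) = (-4 + (-5 + 6))*2 = (-4 + 1)*2 = -3*2 = -6)
I(4) + z(-49)/3196 = -6 - 9/3196 = -19185/3196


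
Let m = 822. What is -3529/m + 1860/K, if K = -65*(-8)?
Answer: -3827/5343 ≈ -0.71626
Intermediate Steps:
K = 520
-3529/m + 1860/K = -3529/822 + 1860/520 = -3529*1/822 + 1860*(1/520) = -3529/822 + 93/26 = -3827/5343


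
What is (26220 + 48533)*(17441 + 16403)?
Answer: 2529940532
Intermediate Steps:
(26220 + 48533)*(17441 + 16403) = 74753*33844 = 2529940532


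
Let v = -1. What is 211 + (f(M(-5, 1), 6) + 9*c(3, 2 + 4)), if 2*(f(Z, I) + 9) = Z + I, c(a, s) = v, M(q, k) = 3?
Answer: 395/2 ≈ 197.50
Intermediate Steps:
c(a, s) = -1
f(Z, I) = -9 + I/2 + Z/2 (f(Z, I) = -9 + (Z + I)/2 = -9 + (I + Z)/2 = -9 + (I/2 + Z/2) = -9 + I/2 + Z/2)
211 + (f(M(-5, 1), 6) + 9*c(3, 2 + 4)) = 211 + ((-9 + (½)*6 + (½)*3) + 9*(-1)) = 211 + ((-9 + 3 + 3/2) - 9) = 211 + (-9/2 - 9) = 211 - 27/2 = 395/2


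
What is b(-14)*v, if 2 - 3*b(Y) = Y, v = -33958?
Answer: -543328/3 ≈ -1.8111e+5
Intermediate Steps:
b(Y) = 2/3 - Y/3
b(-14)*v = (2/3 - 1/3*(-14))*(-33958) = (2/3 + 14/3)*(-33958) = (16/3)*(-33958) = -543328/3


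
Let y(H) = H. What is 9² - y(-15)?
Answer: 96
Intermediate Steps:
9² - y(-15) = 9² - 1*(-15) = 81 + 15 = 96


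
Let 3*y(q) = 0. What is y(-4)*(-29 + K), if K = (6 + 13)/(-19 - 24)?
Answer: 0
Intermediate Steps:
K = -19/43 (K = 19/(-43) = 19*(-1/43) = -19/43 ≈ -0.44186)
y(q) = 0 (y(q) = (⅓)*0 = 0)
y(-4)*(-29 + K) = 0*(-29 - 19/43) = 0*(-1266/43) = 0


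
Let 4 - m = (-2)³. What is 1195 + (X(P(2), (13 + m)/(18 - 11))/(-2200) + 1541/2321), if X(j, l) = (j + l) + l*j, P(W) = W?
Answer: 3885171621/3249400 ≈ 1195.7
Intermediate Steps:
m = 12 (m = 4 - 1*(-2)³ = 4 - 1*(-8) = 4 + 8 = 12)
X(j, l) = j + l + j*l (X(j, l) = (j + l) + j*l = j + l + j*l)
1195 + (X(P(2), (13 + m)/(18 - 11))/(-2200) + 1541/2321) = 1195 + ((2 + (13 + 12)/(18 - 11) + 2*((13 + 12)/(18 - 11)))/(-2200) + 1541/2321) = 1195 + ((2 + 25/7 + 2*(25/7))*(-1/2200) + 1541*(1/2321)) = 1195 + ((2 + 25*(⅐) + 2*(25*(⅐)))*(-1/2200) + 1541/2321) = 1195 + ((2 + 25/7 + 2*(25/7))*(-1/2200) + 1541/2321) = 1195 + ((2 + 25/7 + 50/7)*(-1/2200) + 1541/2321) = 1195 + ((89/7)*(-1/2200) + 1541/2321) = 1195 + (-89/15400 + 1541/2321) = 1195 + 2138621/3249400 = 3885171621/3249400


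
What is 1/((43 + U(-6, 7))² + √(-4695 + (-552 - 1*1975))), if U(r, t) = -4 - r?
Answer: 2025/4107847 - I*√7222/4107847 ≈ 0.00049296 - 2.0688e-5*I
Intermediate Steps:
1/((43 + U(-6, 7))² + √(-4695 + (-552 - 1*1975))) = 1/((43 + (-4 - 1*(-6)))² + √(-4695 + (-552 - 1*1975))) = 1/((43 + (-4 + 6))² + √(-4695 + (-552 - 1975))) = 1/((43 + 2)² + √(-4695 - 2527)) = 1/(45² + √(-7222)) = 1/(2025 + I*√7222)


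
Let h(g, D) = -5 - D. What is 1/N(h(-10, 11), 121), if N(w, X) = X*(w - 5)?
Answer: -1/2541 ≈ -0.00039355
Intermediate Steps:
N(w, X) = X*(-5 + w)
1/N(h(-10, 11), 121) = 1/(121*(-5 + (-5 - 1*11))) = 1/(121*(-5 + (-5 - 11))) = 1/(121*(-5 - 16)) = 1/(121*(-21)) = 1/(-2541) = -1/2541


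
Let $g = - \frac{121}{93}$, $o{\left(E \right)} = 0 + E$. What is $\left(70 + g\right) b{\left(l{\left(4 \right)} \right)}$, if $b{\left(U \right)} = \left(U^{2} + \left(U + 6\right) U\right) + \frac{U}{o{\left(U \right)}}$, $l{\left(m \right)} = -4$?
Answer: $\frac{19167}{31} \approx 618.29$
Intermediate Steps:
$o{\left(E \right)} = E$
$b{\left(U \right)} = 1 + U^{2} + U \left(6 + U\right)$ ($b{\left(U \right)} = \left(U^{2} + \left(U + 6\right) U\right) + \frac{U}{U} = \left(U^{2} + \left(6 + U\right) U\right) + 1 = \left(U^{2} + U \left(6 + U\right)\right) + 1 = 1 + U^{2} + U \left(6 + U\right)$)
$g = - \frac{121}{93}$ ($g = \left(-121\right) \frac{1}{93} = - \frac{121}{93} \approx -1.3011$)
$\left(70 + g\right) b{\left(l{\left(4 \right)} \right)} = \left(70 - \frac{121}{93}\right) \left(1 + 2 \left(-4\right)^{2} + 6 \left(-4\right)\right) = \frac{6389 \left(1 + 2 \cdot 16 - 24\right)}{93} = \frac{6389 \left(1 + 32 - 24\right)}{93} = \frac{6389}{93} \cdot 9 = \frac{19167}{31}$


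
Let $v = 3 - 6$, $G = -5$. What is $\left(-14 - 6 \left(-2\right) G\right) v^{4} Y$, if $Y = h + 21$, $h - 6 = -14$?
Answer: $-77922$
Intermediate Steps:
$h = -8$ ($h = 6 - 14 = -8$)
$Y = 13$ ($Y = -8 + 21 = 13$)
$v = -3$ ($v = 3 - 6 = -3$)
$\left(-14 - 6 \left(-2\right) G\right) v^{4} Y = \left(-14 - 6 \left(-2\right) \left(-5\right)\right) \left(-3\right)^{4} \cdot 13 = \left(-14 - \left(-12\right) \left(-5\right)\right) 81 \cdot 13 = \left(-14 - 60\right) 81 \cdot 13 = \left(-74\right) 81 \cdot 13 = \left(-5994\right) 13 = -77922$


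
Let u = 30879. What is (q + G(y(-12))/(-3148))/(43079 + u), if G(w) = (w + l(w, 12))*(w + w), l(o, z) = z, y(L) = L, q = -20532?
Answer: -10266/36979 ≈ -0.27762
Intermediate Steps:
G(w) = 2*w*(12 + w) (G(w) = (w + 12)*(w + w) = (12 + w)*(2*w) = 2*w*(12 + w))
(q + G(y(-12))/(-3148))/(43079 + u) = (-20532 + (2*(-12)*(12 - 12))/(-3148))/(43079 + 30879) = (-20532 + (2*(-12)*0)*(-1/3148))/73958 = (-20532 + 0*(-1/3148))*(1/73958) = (-20532 + 0)*(1/73958) = -20532*1/73958 = -10266/36979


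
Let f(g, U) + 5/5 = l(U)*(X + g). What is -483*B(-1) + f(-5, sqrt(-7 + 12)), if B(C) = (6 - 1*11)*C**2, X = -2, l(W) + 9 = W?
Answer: 2477 - 7*sqrt(5) ≈ 2461.3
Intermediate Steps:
l(W) = -9 + W
B(C) = -5*C**2 (B(C) = (6 - 11)*C**2 = -5*C**2)
f(g, U) = -1 + (-9 + U)*(-2 + g)
-483*B(-1) + f(-5, sqrt(-7 + 12)) = -(-2415)*(-1)**2 + (17 - 2*sqrt(-7 + 12) - 5*(-9 + sqrt(-7 + 12))) = -(-2415) + (17 - 2*sqrt(5) - 5*(-9 + sqrt(5))) = -483*(-5) + (17 - 2*sqrt(5) + (45 - 5*sqrt(5))) = 2415 + (62 - 7*sqrt(5)) = 2477 - 7*sqrt(5)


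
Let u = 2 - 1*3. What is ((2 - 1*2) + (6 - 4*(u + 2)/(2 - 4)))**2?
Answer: 64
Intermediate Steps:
u = -1 (u = 2 - 3 = -1)
((2 - 1*2) + (6 - 4*(u + 2)/(2 - 4)))**2 = ((2 - 1*2) + (6 - 4*(-1 + 2)/(2 - 4)))**2 = ((2 - 2) + (6 - 4/(-2)))**2 = (0 + (6 - 4*(-1)/2))**2 = (0 + (6 - 4*(-1/2)))**2 = (0 + (6 + 2))**2 = (0 + 8)**2 = 8**2 = 64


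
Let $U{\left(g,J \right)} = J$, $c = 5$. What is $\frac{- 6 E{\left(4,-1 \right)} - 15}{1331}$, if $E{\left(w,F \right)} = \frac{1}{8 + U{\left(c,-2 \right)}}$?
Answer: $- \frac{16}{1331} \approx -0.012021$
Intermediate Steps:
$E{\left(w,F \right)} = \frac{1}{6}$ ($E{\left(w,F \right)} = \frac{1}{8 - 2} = \frac{1}{6}$)
$\frac{- 6 E{\left(4,-1 \right)} - 15}{1331} = \frac{\left(-6\right) \frac{1}{6} - 15}{1331} = \left(-1 - 15\right) \frac{1}{1331} = \left(-16\right) \frac{1}{1331} = - \frac{16}{1331}$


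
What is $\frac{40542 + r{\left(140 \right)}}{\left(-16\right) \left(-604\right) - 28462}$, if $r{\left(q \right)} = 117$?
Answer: $- \frac{13553}{6266} \approx -2.1629$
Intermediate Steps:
$\frac{40542 + r{\left(140 \right)}}{\left(-16\right) \left(-604\right) - 28462} = \frac{40542 + 117}{\left(-16\right) \left(-604\right) - 28462} = \frac{40659}{9664 - 28462} = \frac{40659}{-18798} = 40659 \left(- \frac{1}{18798}\right) = - \frac{13553}{6266}$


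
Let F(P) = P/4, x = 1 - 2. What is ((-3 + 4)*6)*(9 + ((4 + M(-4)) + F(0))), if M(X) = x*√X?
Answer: 78 - 12*I ≈ 78.0 - 12.0*I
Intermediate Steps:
x = -1
F(P) = P/4 (F(P) = P*(¼) = P/4)
M(X) = -√X
((-3 + 4)*6)*(9 + ((4 + M(-4)) + F(0))) = ((-3 + 4)*6)*(9 + ((4 - √(-4)) + (¼)*0)) = (1*6)*(9 + ((4 - 2*I) + 0)) = 6*(9 + ((4 - 2*I) + 0)) = 6*(9 + (4 - 2*I)) = 6*(13 - 2*I) = 78 - 12*I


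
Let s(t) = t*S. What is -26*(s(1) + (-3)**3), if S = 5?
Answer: 572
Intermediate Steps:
s(t) = 5*t (s(t) = t*5 = 5*t)
-26*(s(1) + (-3)**3) = -26*(5*1 + (-3)**3) = -26*(5 - 27) = -26*(-22) = 572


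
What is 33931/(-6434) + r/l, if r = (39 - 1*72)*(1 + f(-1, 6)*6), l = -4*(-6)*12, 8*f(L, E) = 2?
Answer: -3434311/617664 ≈ -5.5602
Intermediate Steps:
f(L, E) = ¼ (f(L, E) = (⅛)*2 = ¼)
l = 288 (l = 24*12 = 288)
r = -165/2 (r = (39 - 1*72)*(1 + (¼)*6) = (39 - 72)*(1 + 3/2) = -33*5/2 = -165/2 ≈ -82.500)
33931/(-6434) + r/l = 33931/(-6434) - 165/2/288 = 33931*(-1/6434) - 165/2*1/288 = -33931/6434 - 55/192 = -3434311/617664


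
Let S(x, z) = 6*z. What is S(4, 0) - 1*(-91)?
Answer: 91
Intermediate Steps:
S(4, 0) - 1*(-91) = 6*0 - 1*(-91) = 0 + 91 = 91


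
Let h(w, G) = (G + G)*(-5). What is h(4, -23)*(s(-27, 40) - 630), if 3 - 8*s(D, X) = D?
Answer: -288075/2 ≈ -1.4404e+5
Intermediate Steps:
h(w, G) = -10*G (h(w, G) = (2*G)*(-5) = -10*G)
s(D, X) = 3/8 - D/8
h(4, -23)*(s(-27, 40) - 630) = (-10*(-23))*((3/8 - ⅛*(-27)) - 630) = 230*((3/8 + 27/8) - 630) = 230*(15/4 - 630) = 230*(-2505/4) = -288075/2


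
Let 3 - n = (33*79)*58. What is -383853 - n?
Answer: -232650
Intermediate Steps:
n = -151203 (n = 3 - 33*79*58 = 3 - 2607*58 = 3 - 1*151206 = 3 - 151206 = -151203)
-383853 - n = -383853 - 1*(-151203) = -383853 + 151203 = -232650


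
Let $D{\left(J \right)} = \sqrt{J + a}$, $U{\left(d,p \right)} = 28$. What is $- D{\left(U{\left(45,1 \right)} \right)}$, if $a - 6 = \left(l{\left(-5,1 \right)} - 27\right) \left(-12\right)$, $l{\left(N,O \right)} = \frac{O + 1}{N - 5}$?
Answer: $- \frac{\sqrt{9010}}{5} \approx -18.984$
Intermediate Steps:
$l{\left(N,O \right)} = \frac{1 + O}{-5 + N}$
$a = \frac{1662}{5}$ ($a = 6 + \left(\frac{1 + 1}{-5 - 5} - 27\right) \left(-12\right) = 6 + \left(\frac{1}{-10} \cdot 2 - 27\right) \left(-12\right) = 6 + \left(\left(- \frac{1}{10}\right) 2 - 27\right) \left(-12\right) = 6 + \left(- \frac{1}{5} - 27\right) \left(-12\right) = 6 - - \frac{1632}{5} = 6 + \frac{1632}{5} = \frac{1662}{5} \approx 332.4$)
$D{\left(J \right)} = \sqrt{\frac{1662}{5} + J}$ ($D{\left(J \right)} = \sqrt{J + \frac{1662}{5}} = \sqrt{\frac{1662}{5} + J}$)
$- D{\left(U{\left(45,1 \right)} \right)} = - \frac{\sqrt{8310 + 25 \cdot 28}}{5} = - \frac{\sqrt{8310 + 700}}{5} = - \frac{\sqrt{9010}}{5}$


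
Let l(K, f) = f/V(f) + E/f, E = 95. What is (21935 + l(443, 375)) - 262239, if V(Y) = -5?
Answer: -18028406/75 ≈ -2.4038e+5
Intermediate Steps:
l(K, f) = 95/f - f/5 (l(K, f) = f/(-5) + 95/f = f*(-1/5) + 95/f = -f/5 + 95/f = 95/f - f/5)
(21935 + l(443, 375)) - 262239 = (21935 + (95/375 - 1/5*375)) - 262239 = (21935 + (95*(1/375) - 75)) - 262239 = (21935 + (19/75 - 75)) - 262239 = (21935 - 5606/75) - 262239 = 1639519/75 - 262239 = -18028406/75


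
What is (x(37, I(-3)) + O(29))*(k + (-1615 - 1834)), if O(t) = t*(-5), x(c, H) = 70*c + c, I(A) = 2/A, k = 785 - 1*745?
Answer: -8461138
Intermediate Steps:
k = 40 (k = 785 - 745 = 40)
x(c, H) = 71*c
O(t) = -5*t
(x(37, I(-3)) + O(29))*(k + (-1615 - 1834)) = (71*37 - 5*29)*(40 + (-1615 - 1834)) = (2627 - 145)*(40 - 3449) = 2482*(-3409) = -8461138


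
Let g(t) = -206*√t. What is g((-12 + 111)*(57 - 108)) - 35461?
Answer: -35461 - 618*I*√561 ≈ -35461.0 - 14638.0*I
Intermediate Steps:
g((-12 + 111)*(57 - 108)) - 35461 = -206*√(-12 + 111)*√(57 - 108) - 35461 = -206*3*I*√561 - 35461 = -618*I*√561 - 35461 = -35461 - 618*I*√561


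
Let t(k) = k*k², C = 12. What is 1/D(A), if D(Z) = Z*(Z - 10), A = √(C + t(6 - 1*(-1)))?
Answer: 1/255 + 2*√355/18105 ≈ 0.0060029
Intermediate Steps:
t(k) = k³
A = √355 (A = √(12 + (6 - 1*(-1))³) = √(12 + (6 + 1)³) = √(12 + 7³) = √(12 + 343) = √355 ≈ 18.841)
D(Z) = Z*(-10 + Z)
1/D(A) = 1/(√355*(-10 + √355)) = √355/(355*(-10 + √355))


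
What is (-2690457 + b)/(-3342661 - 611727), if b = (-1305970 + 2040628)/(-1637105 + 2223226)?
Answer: 1576932612639/2317749848948 ≈ 0.68037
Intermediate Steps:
b = 734658/586121 ≈ 1.2534
(-2690457 + b)/(-3342661 - 611727) = (-2690457 + 734658/586121)/(-3342661 - 611727) = -1576932612639/586121/(-3954388) = -1576932612639/586121*(-1/3954388) = 1576932612639/2317749848948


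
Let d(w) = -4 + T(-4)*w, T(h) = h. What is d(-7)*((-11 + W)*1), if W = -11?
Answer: -528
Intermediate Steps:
d(w) = -4 - 4*w
d(-7)*((-11 + W)*1) = (-4 - 4*(-7))*((-11 - 11)*1) = (-4 + 28)*(-22*1) = 24*(-22) = -528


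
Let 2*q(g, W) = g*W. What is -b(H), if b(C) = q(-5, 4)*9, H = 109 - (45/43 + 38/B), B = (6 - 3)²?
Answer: 90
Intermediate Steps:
B = 9 (B = 3² = 9)
q(g, W) = W*g/2 (q(g, W) = (g*W)/2 = (W*g)/2 = W*g/2)
H = 40144/387 (H = 109 - (45/43 + 38/9) = 109 - 1*2039/387 = 109 - 2039/387 = 40144/387 ≈ 103.73)
b(C) = -90 (b(C) = ((½)*4*(-5))*9 = -10*9 = -90)
-b(H) = -1*(-90) = 90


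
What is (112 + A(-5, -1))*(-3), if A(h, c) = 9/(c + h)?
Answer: -663/2 ≈ -331.50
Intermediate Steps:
(112 + A(-5, -1))*(-3) = (112 + 9/(-1 - 5))*(-3) = (112 + 9/(-6))*(-3) = (112 + 9*(-1/6))*(-3) = (112 - 3/2)*(-3) = (221/2)*(-3) = -663/2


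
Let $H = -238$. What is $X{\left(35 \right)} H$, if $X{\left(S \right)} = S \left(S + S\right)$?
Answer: $-583100$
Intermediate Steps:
$X{\left(S \right)} = 2 S^{2}$ ($X{\left(S \right)} = S 2 S = 2 S^{2}$)
$X{\left(35 \right)} H = 2 \cdot 35^{2} \left(-238\right) = 2 \cdot 1225 \left(-238\right) = 2450 \left(-238\right) = -583100$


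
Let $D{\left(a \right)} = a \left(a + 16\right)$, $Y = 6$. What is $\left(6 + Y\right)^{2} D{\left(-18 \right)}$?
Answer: $5184$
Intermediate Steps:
$D{\left(a \right)} = a \left(16 + a\right)$
$\left(6 + Y\right)^{2} D{\left(-18 \right)} = \left(6 + 6\right)^{2} \left(- 18 \left(16 - 18\right)\right) = 12^{2} \left(\left(-18\right) \left(-2\right)\right) = 144 \cdot 36 = 5184$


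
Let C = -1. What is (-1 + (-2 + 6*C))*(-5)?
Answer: 45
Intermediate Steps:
(-1 + (-2 + 6*C))*(-5) = (-1 + (-2 + 6*(-1)))*(-5) = (-1 + (-2 - 6))*(-5) = (-1 - 8)*(-5) = -9*(-5) = 45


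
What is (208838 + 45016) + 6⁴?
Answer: 255150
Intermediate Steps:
(208838 + 45016) + 6⁴ = 253854 + 1296 = 255150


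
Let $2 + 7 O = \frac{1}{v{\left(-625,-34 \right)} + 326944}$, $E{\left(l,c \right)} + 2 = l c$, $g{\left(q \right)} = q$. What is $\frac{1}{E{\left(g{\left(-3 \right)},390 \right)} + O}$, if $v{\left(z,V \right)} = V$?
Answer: $- \frac{2288370}{2682623459} \approx -0.00085303$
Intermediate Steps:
$E{\left(l,c \right)} = -2 + c l$ ($E{\left(l,c \right)} = -2 + l c = -2 + c l$)
$O = - \frac{653819}{2288370}$ ($O = - \frac{2}{7} + \frac{1}{7 \left(-34 + 326944\right)} = - \frac{2}{7} + \frac{1}{7 \cdot 326910} = - \frac{2}{7} + \frac{1}{7} \cdot \frac{1}{326910} = - \frac{2}{7} + \frac{1}{2288370} = - \frac{653819}{2288370} \approx -0.28571$)
$\frac{1}{E{\left(g{\left(-3 \right)},390 \right)} + O} = \frac{1}{\left(-2 + 390 \left(-3\right)\right) - \frac{653819}{2288370}} = \frac{1}{\left(-2 - 1170\right) - \frac{653819}{2288370}} = \frac{1}{-1172 - \frac{653819}{2288370}} = \frac{1}{- \frac{2682623459}{2288370}} = - \frac{2288370}{2682623459}$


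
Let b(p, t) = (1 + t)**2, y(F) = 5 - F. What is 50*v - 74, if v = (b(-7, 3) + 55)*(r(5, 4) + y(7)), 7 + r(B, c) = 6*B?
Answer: 74476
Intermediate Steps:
r(B, c) = -7 + 6*B
v = 1491 (v = ((1 + 3)**2 + 55)*((-7 + 6*5) + (5 - 1*7)) = (4**2 + 55)*((-7 + 30) + (5 - 7)) = (16 + 55)*(23 - 2) = 71*21 = 1491)
50*v - 74 = 50*1491 - 74 = 74550 - 74 = 74476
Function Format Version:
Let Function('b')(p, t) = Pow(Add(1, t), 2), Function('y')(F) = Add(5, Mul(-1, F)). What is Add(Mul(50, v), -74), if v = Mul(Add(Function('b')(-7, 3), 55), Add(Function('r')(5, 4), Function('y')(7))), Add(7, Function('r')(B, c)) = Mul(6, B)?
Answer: 74476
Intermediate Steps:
Function('r')(B, c) = Add(-7, Mul(6, B))
v = 1491 (v = Mul(Add(Pow(Add(1, 3), 2), 55), Add(Add(-7, Mul(6, 5)), Add(5, Mul(-1, 7)))) = Mul(Add(Pow(4, 2), 55), Add(Add(-7, 30), Add(5, -7))) = Mul(Add(16, 55), Add(23, -2)) = Mul(71, 21) = 1491)
Add(Mul(50, v), -74) = Add(Mul(50, 1491), -74) = Add(74550, -74) = 74476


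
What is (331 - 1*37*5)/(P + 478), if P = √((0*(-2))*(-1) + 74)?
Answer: 34894/114205 - 73*√74/114205 ≈ 0.30004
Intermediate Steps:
P = √74 (P = √(0*(-1) + 74) = √(0 + 74) = √74 ≈ 8.6023)
(331 - 1*37*5)/(P + 478) = (331 - 1*37*5)/(√74 + 478) = (331 - 37*5)/(478 + √74) = (331 - 185)/(478 + √74) = 146/(478 + √74)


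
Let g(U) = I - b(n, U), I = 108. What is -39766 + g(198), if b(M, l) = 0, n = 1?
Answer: -39658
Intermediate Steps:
g(U) = 108 (g(U) = 108 - 1*0 = 108 + 0 = 108)
-39766 + g(198) = -39766 + 108 = -39658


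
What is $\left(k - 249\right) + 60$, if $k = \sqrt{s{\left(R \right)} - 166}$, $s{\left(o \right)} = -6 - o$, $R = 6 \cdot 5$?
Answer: $-189 + i \sqrt{202} \approx -189.0 + 14.213 i$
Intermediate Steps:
$R = 30$
$k = i \sqrt{202}$ ($k = \sqrt{\left(-6 - 30\right) - 166} = \sqrt{-36 - 166} = \sqrt{-202} = i \sqrt{202} \approx 14.213 i$)
$\left(k - 249\right) + 60 = \left(i \sqrt{202} - 249\right) + 60 = \left(-249 + i \sqrt{202}\right) + 60 = -189 + i \sqrt{202}$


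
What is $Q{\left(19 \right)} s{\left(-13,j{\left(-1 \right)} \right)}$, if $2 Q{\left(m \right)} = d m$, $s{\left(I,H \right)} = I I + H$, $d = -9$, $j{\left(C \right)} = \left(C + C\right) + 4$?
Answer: $- \frac{29241}{2} \approx -14621.0$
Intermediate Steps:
$j{\left(C \right)} = 4 + 2 C$ ($j{\left(C \right)} = 2 C + 4 = 4 + 2 C$)
$s{\left(I,H \right)} = H + I^{2}$ ($s{\left(I,H \right)} = I^{2} + H = H + I^{2}$)
$Q{\left(m \right)} = - \frac{9 m}{2}$ ($Q{\left(m \right)} = \frac{\left(-9\right) m}{2} = - \frac{9 m}{2}$)
$Q{\left(19 \right)} s{\left(-13,j{\left(-1 \right)} \right)} = \left(- \frac{9}{2}\right) 19 \left(\left(4 + 2 \left(-1\right)\right) + \left(-13\right)^{2}\right) = - \frac{171 \left(\left(4 - 2\right) + 169\right)}{2} = - \frac{171 \left(2 + 169\right)}{2} = \left(- \frac{171}{2}\right) 171 = - \frac{29241}{2}$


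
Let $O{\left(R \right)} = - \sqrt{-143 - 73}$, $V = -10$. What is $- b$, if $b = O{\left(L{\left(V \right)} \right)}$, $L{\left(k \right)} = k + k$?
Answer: $6 i \sqrt{6} \approx 14.697 i$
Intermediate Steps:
$L{\left(k \right)} = 2 k$
$O{\left(R \right)} = - 6 i \sqrt{6}$ ($O{\left(R \right)} = - \sqrt{-216} = - 6 i \sqrt{6}$)
$b = - 6 i \sqrt{6} \approx - 14.697 i$
$- b = - \left(-6\right) i \sqrt{6} = 6 i \sqrt{6}$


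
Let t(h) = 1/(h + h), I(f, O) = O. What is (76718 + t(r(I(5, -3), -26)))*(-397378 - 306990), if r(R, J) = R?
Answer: -162112760488/3 ≈ -5.4038e+10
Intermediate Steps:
t(h) = 1/(2*h)
(76718 + t(r(I(5, -3), -26)))*(-397378 - 306990) = (76718 + (1/2)/(-3))*(-397378 - 306990) = (76718 + (1/2)*(-1/3))*(-704368) = (76718 - 1/6)*(-704368) = (460307/6)*(-704368) = -162112760488/3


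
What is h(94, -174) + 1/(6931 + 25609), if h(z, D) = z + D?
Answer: -2603199/32540 ≈ -80.000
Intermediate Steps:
h(z, D) = D + z
h(94, -174) + 1/(6931 + 25609) = (-174 + 94) + 1/(6931 + 25609) = -80 + 1/32540 = -2603199/32540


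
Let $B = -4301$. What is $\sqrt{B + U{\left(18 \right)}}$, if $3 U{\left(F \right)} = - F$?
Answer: $i \sqrt{4307} \approx 65.628 i$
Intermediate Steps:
$U{\left(F \right)} = - \frac{F}{3}$ ($U{\left(F \right)} = \frac{\left(-1\right) F}{3} = - \frac{F}{3}$)
$\sqrt{B + U{\left(18 \right)}} = \sqrt{-4301 - 6} = \sqrt{-4307} = i \sqrt{4307}$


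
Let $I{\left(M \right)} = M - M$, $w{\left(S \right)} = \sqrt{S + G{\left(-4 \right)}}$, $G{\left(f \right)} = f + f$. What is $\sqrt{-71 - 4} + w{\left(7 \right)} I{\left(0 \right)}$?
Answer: $5 i \sqrt{3} \approx 8.6602 i$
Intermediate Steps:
$G{\left(f \right)} = 2 f$
$w{\left(S \right)} = \sqrt{-8 + S}$ ($w{\left(S \right)} = \sqrt{S + 2 \left(-4\right)} = \sqrt{S - 8} = \sqrt{-8 + S}$)
$I{\left(M \right)} = 0$
$\sqrt{-71 - 4} + w{\left(7 \right)} I{\left(0 \right)} = \sqrt{-71 - 4} + \sqrt{-8 + 7} \cdot 0 = \sqrt{-75} + \sqrt{-1} \cdot 0 = 5 i \sqrt{3} + i 0 = 5 i \sqrt{3} + 0 = 5 i \sqrt{3}$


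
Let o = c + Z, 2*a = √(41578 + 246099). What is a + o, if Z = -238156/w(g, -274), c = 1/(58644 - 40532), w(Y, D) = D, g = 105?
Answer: 2156740873/2481344 + √287677/2 ≈ 1137.4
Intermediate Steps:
c = 1/18112 ≈ 5.5212e-5
Z = 119078/137 (Z = -238156/(-274) = -238156*(-1/274) = 119078/137 ≈ 869.18)
a = √287677/2 (a = √(41578 + 246099)/2 = √287677/2 ≈ 268.18)
o = 2156740873/2481344 (o = 1/18112 + 119078/137 = 2156740873/2481344 ≈ 869.18)
a + o = √287677/2 + 2156740873/2481344 = 2156740873/2481344 + √287677/2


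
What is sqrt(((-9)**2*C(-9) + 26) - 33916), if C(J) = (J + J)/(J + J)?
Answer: I*sqrt(33809) ≈ 183.87*I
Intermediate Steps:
C(J) = 1 (C(J) = (2*J)/((2*J)) = (2*J)*(1/(2*J)) = 1)
sqrt(((-9)**2*C(-9) + 26) - 33916) = sqrt(((-9)**2*1 + 26) - 33916) = sqrt((81*1 + 26) - 33916) = sqrt((81 + 26) - 33916) = sqrt(107 - 33916) = sqrt(-33809) = I*sqrt(33809)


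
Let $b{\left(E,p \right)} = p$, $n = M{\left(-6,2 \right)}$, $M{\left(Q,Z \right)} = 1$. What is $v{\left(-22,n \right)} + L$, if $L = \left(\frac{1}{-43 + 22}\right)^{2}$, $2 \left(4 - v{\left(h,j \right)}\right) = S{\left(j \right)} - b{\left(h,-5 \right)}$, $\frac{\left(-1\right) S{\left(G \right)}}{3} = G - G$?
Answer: $\frac{1325}{882} \approx 1.5023$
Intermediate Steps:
$n = 1$
$S{\left(G \right)} = 0$ ($S{\left(G \right)} = - 3 \left(G - G\right) = \left(-3\right) 0 = 0$)
$v{\left(h,j \right)} = \frac{3}{2}$ ($v{\left(h,j \right)} = 4 - \frac{0 - -5}{2} = 4 - \frac{0 + 5}{2} = 4 - \frac{5}{2} = \frac{3}{2}$)
$L = \frac{1}{441}$ ($L = \left(\frac{1}{-21}\right)^{2} = \left(- \frac{1}{21}\right)^{2} = \frac{1}{441} \approx 0.0022676$)
$v{\left(-22,n \right)} + L = \frac{3}{2} + \frac{1}{441} = \frac{1325}{882}$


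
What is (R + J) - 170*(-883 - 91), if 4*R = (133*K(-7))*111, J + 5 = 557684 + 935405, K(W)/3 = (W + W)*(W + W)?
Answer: 3828825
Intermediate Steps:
K(W) = 12*W² (K(W) = 3*((W + W)*(W + W)) = 3*((2*W)*(2*W)) = 3*(4*W²) = 12*W²)
J = 1493084 (J = -5 + (557684 + 935405) = -5 + 1493089 = 1493084)
R = 2170161 (R = ((133*(12*(-7)²))*111)/4 = ((133*(12*49))*111)/4 = ((133*588)*111)/4 = (78204*111)/4 = (¼)*8680644 = 2170161)
(R + J) - 170*(-883 - 91) = (2170161 + 1493084) - 170*(-883 - 91) = 3663245 - 170*(-974) = 3663245 + 165580 = 3828825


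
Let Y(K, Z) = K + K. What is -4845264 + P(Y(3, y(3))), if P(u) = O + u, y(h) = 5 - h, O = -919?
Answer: -4846177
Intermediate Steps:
Y(K, Z) = 2*K
P(u) = -919 + u
-4845264 + P(Y(3, y(3))) = -4845264 + (-919 + 2*3) = -4845264 + (-919 + 6) = -4845264 - 913 = -4846177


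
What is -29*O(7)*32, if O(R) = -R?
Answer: 6496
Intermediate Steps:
-29*O(7)*32 = -(-29)*7*32 = -29*(-7)*32 = 203*32 = 6496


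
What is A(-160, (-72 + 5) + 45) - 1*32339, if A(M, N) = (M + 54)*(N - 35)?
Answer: -26297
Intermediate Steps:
A(M, N) = (-35 + N)*(54 + M) (A(M, N) = (54 + M)*(-35 + N) = (-35 + N)*(54 + M))
A(-160, (-72 + 5) + 45) - 1*32339 = (-1890 - 35*(-160) + 54*((-72 + 5) + 45) - 160*((-72 + 5) + 45)) - 1*32339 = (-1890 + 5600 + 54*(-67 + 45) - 160*(-67 + 45)) - 32339 = (-1890 + 5600 + 54*(-22) - 160*(-22)) - 32339 = (-1890 + 5600 - 1188 + 3520) - 32339 = 6042 - 32339 = -26297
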